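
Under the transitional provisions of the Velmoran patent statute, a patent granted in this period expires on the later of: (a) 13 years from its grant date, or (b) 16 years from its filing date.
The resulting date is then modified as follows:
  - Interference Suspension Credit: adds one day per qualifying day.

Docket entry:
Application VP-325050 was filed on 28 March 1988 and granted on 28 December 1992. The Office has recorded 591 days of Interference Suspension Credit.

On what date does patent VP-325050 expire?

August 11, 2007

(a) grant + 13 years → 28 December 2005.
(b) filing + 16 years → 28 March 2004.
Later of the two: 28 December 2005.
Interference Suspension Credit: +591 days → 11 August 2007.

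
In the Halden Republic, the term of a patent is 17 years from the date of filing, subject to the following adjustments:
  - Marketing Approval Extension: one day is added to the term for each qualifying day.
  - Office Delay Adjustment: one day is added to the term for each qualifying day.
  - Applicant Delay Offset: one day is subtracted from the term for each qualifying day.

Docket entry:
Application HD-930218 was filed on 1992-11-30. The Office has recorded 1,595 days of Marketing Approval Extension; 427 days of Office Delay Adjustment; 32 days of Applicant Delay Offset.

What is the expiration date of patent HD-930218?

Base term: filing date + 17 years → 30 November 2009.
Marketing Approval Extension: +1595 days → 13 April 2014.
Office Delay Adjustment: +427 days → 14 June 2015.
Applicant Delay Offset: −32 days → 13 May 2015.

May 13, 2015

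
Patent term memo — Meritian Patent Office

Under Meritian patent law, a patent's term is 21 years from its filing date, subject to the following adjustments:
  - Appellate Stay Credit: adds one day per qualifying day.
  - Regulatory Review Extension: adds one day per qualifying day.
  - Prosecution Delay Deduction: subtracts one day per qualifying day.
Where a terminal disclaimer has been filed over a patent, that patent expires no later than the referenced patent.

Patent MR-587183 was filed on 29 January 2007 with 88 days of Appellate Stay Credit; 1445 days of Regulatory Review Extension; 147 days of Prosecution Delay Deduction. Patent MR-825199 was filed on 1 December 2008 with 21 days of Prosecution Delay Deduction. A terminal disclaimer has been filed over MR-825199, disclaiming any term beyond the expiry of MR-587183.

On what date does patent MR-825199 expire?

Natural term of MR-825199:
  Base: filing + 21 years → 1 December 2029.
  Prosecution Delay Deduction: −21 days → 10 November 2029.
Expiry of referenced patent MR-587183:
  Base: filing + 21 years → 29 January 2028.
  Appellate Stay Credit: +88 days → 26 April 2028.
  Regulatory Review Extension: +1445 days → 10 April 2032.
  Prosecution Delay Deduction: −147 days → 15 November 2031.
Terminal disclaimer: MR-825199 expires on the earlier of 10 November 2029 and 15 November 2031.

November 10, 2029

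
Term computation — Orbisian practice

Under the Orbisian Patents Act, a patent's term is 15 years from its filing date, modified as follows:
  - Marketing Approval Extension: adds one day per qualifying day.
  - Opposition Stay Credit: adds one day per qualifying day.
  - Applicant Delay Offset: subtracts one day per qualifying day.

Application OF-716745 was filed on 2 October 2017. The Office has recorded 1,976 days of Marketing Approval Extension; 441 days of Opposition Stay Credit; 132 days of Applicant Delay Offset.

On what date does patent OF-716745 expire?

Base term: filing date + 15 years → 2 October 2032.
Marketing Approval Extension: +1976 days → 1 March 2038.
Opposition Stay Credit: +441 days → 16 May 2039.
Applicant Delay Offset: −132 days → 4 January 2039.

January 4, 2039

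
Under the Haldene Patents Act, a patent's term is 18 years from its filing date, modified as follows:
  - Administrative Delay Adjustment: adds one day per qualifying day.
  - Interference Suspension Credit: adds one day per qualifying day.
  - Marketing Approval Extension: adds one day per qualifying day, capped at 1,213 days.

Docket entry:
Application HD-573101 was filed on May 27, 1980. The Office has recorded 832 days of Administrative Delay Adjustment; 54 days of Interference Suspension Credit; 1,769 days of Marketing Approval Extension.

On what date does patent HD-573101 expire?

2004-02-24

Base term: filing date + 18 years → 27 May 1998.
Administrative Delay Adjustment: +832 days → 5 September 2000.
Interference Suspension Credit: +54 days → 29 October 2000.
Marketing Approval Extension: 1769 days claimed exceeds the 1213-day cap, so +1213 days → 24 February 2004.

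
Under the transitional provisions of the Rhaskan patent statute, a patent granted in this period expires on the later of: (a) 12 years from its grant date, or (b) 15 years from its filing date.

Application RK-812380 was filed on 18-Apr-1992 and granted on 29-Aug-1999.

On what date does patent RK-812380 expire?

August 29, 2011

(a) grant + 12 years → 29 August 2011.
(b) filing + 15 years → 18 April 2007.
Later of the two: 29 August 2011.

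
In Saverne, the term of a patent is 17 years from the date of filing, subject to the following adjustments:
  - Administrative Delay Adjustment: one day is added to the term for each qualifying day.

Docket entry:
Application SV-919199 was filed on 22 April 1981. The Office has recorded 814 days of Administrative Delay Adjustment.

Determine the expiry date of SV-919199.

July 14, 2000

Base term: filing date + 17 years → 22 April 1998.
Administrative Delay Adjustment: +814 days → 14 July 2000.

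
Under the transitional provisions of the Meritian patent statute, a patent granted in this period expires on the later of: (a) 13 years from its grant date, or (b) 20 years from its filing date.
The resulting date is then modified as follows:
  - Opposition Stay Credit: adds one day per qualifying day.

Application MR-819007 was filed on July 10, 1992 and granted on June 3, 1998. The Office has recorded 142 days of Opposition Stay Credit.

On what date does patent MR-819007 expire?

November 29, 2012

(a) grant + 13 years → 3 June 2011.
(b) filing + 20 years → 10 July 2012.
Later of the two: 10 July 2012.
Opposition Stay Credit: +142 days → 29 November 2012.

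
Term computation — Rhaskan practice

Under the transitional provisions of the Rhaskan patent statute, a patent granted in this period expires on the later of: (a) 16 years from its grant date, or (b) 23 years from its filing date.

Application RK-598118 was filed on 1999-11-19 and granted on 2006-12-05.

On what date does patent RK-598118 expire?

(a) grant + 16 years → 5 December 2022.
(b) filing + 23 years → 19 November 2022.
Later of the two: 5 December 2022.

2022-12-05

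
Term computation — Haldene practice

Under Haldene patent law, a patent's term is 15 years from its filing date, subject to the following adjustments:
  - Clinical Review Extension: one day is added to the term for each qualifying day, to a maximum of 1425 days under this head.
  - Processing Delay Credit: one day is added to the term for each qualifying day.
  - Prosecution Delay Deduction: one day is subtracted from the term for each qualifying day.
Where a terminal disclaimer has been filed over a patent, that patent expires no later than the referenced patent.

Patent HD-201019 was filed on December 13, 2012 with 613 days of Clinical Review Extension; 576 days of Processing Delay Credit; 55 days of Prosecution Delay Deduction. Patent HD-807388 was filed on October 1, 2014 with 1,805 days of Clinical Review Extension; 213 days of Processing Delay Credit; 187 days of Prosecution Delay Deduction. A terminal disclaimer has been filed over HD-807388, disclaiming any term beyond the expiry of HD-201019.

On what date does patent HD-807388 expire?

Natural term of HD-807388:
  Base: filing + 15 years → 1 October 2029.
  Clinical Review Extension: 1805 days claimed exceeds the 1425-day cap, so +1425 days → 26 August 2033.
  Processing Delay Credit: +213 days → 27 March 2034.
  Prosecution Delay Deduction: −187 days → 21 September 2033.
Expiry of referenced patent HD-201019:
  Base: filing + 15 years → 13 December 2027.
  Clinical Review Extension: 613 days (within the 1425-day cap) → +613 days → 17 August 2029.
  Processing Delay Credit: +576 days → 16 March 2031.
  Prosecution Delay Deduction: −55 days → 20 January 2031.
Terminal disclaimer: HD-807388 expires on the earlier of 21 September 2033 and 20 January 2031.

2031-01-20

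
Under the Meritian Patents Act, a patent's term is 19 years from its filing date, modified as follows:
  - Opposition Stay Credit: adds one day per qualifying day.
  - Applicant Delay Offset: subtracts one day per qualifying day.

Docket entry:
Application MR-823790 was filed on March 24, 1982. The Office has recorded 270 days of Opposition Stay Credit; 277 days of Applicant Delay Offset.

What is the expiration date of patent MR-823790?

2001-03-17

Base term: filing date + 19 years → 24 March 2001.
Opposition Stay Credit: +270 days → 19 December 2001.
Applicant Delay Offset: −277 days → 17 March 2001.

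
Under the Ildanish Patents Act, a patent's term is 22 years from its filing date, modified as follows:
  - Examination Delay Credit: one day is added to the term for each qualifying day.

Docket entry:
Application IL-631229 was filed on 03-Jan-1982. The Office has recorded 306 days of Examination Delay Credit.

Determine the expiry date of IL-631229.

Base term: filing date + 22 years → 3 January 2004.
Examination Delay Credit: +306 days → 4 November 2004.

November 4, 2004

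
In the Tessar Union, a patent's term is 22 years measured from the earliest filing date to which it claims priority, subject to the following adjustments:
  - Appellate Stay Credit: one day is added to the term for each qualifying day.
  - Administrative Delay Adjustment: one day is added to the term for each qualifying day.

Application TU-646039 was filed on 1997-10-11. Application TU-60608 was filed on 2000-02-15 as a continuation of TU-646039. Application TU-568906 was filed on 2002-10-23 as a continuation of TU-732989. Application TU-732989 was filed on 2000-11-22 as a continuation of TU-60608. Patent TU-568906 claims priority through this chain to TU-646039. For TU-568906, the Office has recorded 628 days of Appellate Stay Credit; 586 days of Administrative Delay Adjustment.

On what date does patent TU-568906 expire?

February 6, 2023

Earliest priority filing: 11 October 1997.
Base term: 11 October 1997 + 22 years → 11 October 2019.
Appellate Stay Credit: +628 days → 30 June 2021.
Administrative Delay Adjustment: +586 days → 6 February 2023.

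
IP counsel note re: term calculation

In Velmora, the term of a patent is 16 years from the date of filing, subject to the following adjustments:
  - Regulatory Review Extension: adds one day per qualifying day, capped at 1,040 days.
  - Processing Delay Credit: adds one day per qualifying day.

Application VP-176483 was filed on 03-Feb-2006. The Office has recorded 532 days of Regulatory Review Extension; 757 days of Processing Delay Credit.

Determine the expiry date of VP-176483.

Base term: filing date + 16 years → 3 February 2022.
Regulatory Review Extension: 532 days (within the 1040-day cap) → +532 days → 20 July 2023.
Processing Delay Credit: +757 days → 15 August 2025.

August 15, 2025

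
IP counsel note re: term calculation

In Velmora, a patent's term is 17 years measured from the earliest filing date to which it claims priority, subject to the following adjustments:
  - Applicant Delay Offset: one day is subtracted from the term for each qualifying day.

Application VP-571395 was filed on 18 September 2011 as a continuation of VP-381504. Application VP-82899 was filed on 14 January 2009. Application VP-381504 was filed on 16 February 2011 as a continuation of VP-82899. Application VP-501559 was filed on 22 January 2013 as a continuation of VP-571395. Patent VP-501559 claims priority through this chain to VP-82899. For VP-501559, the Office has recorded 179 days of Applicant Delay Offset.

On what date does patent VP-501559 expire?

Earliest priority filing: 14 January 2009.
Base term: 14 January 2009 + 17 years → 14 January 2026.
Applicant Delay Offset: −179 days → 19 July 2025.

July 19, 2025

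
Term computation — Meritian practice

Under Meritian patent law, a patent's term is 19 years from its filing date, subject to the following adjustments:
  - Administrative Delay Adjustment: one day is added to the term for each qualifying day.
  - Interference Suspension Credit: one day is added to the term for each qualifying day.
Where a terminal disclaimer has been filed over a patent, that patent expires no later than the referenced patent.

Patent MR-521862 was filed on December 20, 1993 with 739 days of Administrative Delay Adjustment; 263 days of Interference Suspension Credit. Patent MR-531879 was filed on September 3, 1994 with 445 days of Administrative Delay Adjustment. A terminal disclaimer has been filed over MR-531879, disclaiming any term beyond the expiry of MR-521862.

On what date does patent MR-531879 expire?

Natural term of MR-531879:
  Base: filing + 19 years → 3 September 2013.
  Administrative Delay Adjustment: +445 days → 22 November 2014.
Expiry of referenced patent MR-521862:
  Base: filing + 19 years → 20 December 2012.
  Administrative Delay Adjustment: +739 days → 29 December 2014.
  Interference Suspension Credit: +263 days → 18 September 2015.
Terminal disclaimer: MR-531879 expires on the earlier of 22 November 2014 and 18 September 2015.

November 22, 2014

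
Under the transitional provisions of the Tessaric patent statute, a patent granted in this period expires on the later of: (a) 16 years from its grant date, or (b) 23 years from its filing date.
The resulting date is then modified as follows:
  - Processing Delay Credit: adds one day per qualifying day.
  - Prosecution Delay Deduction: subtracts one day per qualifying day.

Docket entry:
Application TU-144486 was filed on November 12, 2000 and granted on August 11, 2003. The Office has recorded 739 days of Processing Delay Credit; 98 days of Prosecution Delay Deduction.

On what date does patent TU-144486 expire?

2025-08-14

(a) grant + 16 years → 11 August 2019.
(b) filing + 23 years → 12 November 2023.
Later of the two: 12 November 2023.
Processing Delay Credit: +739 days → 20 November 2025.
Prosecution Delay Deduction: −98 days → 14 August 2025.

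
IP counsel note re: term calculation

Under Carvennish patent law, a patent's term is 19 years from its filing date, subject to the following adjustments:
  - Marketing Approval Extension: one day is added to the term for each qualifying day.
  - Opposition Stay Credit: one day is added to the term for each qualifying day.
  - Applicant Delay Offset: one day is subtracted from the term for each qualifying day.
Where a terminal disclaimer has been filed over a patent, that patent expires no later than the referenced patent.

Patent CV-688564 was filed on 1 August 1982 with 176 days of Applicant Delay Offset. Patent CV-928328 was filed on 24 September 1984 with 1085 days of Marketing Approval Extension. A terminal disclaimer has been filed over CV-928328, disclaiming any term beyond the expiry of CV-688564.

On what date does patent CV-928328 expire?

February 6, 2001

Natural term of CV-928328:
  Base: filing + 19 years → 24 September 2003.
  Marketing Approval Extension: +1085 days → 13 September 2006.
Expiry of referenced patent CV-688564:
  Base: filing + 19 years → 1 August 2001.
  Applicant Delay Offset: −176 days → 6 February 2001.
Terminal disclaimer: CV-928328 expires on the earlier of 13 September 2006 and 6 February 2001.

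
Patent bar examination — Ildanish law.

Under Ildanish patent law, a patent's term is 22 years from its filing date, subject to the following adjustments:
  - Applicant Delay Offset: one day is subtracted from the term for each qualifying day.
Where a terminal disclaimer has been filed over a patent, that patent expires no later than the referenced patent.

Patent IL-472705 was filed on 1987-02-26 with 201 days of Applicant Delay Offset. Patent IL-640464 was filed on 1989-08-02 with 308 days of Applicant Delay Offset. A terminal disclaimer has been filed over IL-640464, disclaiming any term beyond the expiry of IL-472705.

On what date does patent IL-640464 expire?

2008-08-09

Natural term of IL-640464:
  Base: filing + 22 years → 2 August 2011.
  Applicant Delay Offset: −308 days → 28 September 2010.
Expiry of referenced patent IL-472705:
  Base: filing + 22 years → 26 February 2009.
  Applicant Delay Offset: −201 days → 9 August 2008.
Terminal disclaimer: IL-640464 expires on the earlier of 28 September 2010 and 9 August 2008.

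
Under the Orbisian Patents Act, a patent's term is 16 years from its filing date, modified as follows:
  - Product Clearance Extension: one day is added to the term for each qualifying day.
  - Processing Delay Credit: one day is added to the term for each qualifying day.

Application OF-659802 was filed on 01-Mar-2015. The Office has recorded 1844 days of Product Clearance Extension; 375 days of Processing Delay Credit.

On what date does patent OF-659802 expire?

March 28, 2037

Base term: filing date + 16 years → 1 March 2031.
Product Clearance Extension: +1844 days → 18 March 2036.
Processing Delay Credit: +375 days → 28 March 2037.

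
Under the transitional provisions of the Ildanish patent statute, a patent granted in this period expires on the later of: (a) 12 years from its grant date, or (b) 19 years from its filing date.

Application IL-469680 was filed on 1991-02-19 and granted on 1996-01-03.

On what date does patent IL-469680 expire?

(a) grant + 12 years → 3 January 2008.
(b) filing + 19 years → 19 February 2010.
Later of the two: 19 February 2010.

February 19, 2010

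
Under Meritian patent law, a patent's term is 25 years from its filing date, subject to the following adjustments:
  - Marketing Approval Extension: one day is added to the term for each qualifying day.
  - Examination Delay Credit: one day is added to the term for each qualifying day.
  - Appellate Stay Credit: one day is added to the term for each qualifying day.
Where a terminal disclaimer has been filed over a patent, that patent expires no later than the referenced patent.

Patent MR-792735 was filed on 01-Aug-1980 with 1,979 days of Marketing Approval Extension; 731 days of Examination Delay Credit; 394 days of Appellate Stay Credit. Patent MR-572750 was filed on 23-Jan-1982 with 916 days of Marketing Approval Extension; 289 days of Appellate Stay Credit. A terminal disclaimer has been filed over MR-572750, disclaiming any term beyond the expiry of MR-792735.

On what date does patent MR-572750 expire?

Natural term of MR-572750:
  Base: filing + 25 years → 23 January 2007.
  Marketing Approval Extension: +916 days → 27 July 2009.
  Appellate Stay Credit: +289 days → 12 May 2010.
Expiry of referenced patent MR-792735:
  Base: filing + 25 years → 1 August 2005.
  Marketing Approval Extension: +1979 days → 1 January 2011.
  Examination Delay Credit: +731 days → 1 January 2013.
  Appellate Stay Credit: +394 days → 30 January 2014.
Terminal disclaimer: MR-572750 expires on the earlier of 12 May 2010 and 30 January 2014.

May 12, 2010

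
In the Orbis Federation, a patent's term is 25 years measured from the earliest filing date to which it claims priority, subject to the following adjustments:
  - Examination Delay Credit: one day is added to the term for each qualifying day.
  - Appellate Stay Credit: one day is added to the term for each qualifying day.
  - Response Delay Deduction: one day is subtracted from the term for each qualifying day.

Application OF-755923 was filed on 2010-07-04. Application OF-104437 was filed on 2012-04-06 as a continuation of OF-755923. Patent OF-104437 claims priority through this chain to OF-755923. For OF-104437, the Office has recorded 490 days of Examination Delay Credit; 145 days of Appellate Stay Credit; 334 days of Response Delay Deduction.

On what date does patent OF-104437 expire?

Earliest priority filing: 4 July 2010.
Base term: 4 July 2010 + 25 years → 4 July 2035.
Examination Delay Credit: +490 days → 5 November 2036.
Appellate Stay Credit: +145 days → 30 March 2037.
Response Delay Deduction: −334 days → 30 April 2036.

2036-04-30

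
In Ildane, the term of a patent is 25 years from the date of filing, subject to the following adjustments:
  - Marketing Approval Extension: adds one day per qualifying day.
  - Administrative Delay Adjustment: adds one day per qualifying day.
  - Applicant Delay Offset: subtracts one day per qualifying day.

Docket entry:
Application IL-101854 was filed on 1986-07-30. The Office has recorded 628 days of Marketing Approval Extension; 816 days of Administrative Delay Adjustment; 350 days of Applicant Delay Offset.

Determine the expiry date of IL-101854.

2014-07-28

Base term: filing date + 25 years → 30 July 2011.
Marketing Approval Extension: +628 days → 18 April 2013.
Administrative Delay Adjustment: +816 days → 13 July 2015.
Applicant Delay Offset: −350 days → 28 July 2014.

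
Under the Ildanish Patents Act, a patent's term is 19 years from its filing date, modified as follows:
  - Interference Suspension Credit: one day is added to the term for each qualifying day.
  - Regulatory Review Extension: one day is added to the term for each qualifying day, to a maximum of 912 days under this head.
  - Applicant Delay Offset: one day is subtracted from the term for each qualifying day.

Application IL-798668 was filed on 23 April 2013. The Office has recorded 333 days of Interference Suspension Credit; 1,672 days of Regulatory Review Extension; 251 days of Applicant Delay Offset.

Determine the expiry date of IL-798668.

2035-01-12

Base term: filing date + 19 years → 23 April 2032.
Interference Suspension Credit: +333 days → 22 March 2033.
Regulatory Review Extension: 1672 days claimed exceeds the 912-day cap, so +912 days → 20 September 2035.
Applicant Delay Offset: −251 days → 12 January 2035.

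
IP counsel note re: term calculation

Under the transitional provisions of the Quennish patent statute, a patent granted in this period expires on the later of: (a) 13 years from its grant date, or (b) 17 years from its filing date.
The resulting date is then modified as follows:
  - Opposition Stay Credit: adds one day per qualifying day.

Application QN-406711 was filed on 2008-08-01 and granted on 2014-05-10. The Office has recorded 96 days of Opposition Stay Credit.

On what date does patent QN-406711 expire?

(a) grant + 13 years → 10 May 2027.
(b) filing + 17 years → 1 August 2025.
Later of the two: 10 May 2027.
Opposition Stay Credit: +96 days → 14 August 2027.

August 14, 2027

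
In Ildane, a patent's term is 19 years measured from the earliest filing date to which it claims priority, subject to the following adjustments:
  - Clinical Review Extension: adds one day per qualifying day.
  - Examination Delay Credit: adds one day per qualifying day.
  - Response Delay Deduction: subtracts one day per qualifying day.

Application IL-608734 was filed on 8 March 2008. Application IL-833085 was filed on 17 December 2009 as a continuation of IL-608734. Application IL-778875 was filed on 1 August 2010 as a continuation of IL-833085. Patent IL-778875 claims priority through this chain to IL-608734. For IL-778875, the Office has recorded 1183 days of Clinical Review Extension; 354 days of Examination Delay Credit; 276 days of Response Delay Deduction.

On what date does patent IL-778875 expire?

August 20, 2030

Earliest priority filing: 8 March 2008.
Base term: 8 March 2008 + 19 years → 8 March 2027.
Clinical Review Extension: +1183 days → 3 June 2030.
Examination Delay Credit: +354 days → 23 May 2031.
Response Delay Deduction: −276 days → 20 August 2030.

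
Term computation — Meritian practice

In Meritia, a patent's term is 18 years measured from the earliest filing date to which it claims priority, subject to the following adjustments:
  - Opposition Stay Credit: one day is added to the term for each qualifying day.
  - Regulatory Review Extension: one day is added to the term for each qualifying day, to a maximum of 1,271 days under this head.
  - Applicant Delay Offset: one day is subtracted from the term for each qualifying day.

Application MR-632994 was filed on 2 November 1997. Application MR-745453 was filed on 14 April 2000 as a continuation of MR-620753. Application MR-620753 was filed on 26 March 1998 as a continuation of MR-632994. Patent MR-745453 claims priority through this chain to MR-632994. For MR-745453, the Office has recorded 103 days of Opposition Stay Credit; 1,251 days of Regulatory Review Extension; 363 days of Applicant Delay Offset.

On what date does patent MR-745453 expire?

Earliest priority filing: 2 November 1997.
Base term: 2 November 1997 + 18 years → 2 November 2015.
Opposition Stay Credit: +103 days → 13 February 2016.
Regulatory Review Extension: 1251 days (within the 1271-day cap) → +1251 days → 18 July 2019.
Applicant Delay Offset: −363 days → 20 July 2018.

2018-07-20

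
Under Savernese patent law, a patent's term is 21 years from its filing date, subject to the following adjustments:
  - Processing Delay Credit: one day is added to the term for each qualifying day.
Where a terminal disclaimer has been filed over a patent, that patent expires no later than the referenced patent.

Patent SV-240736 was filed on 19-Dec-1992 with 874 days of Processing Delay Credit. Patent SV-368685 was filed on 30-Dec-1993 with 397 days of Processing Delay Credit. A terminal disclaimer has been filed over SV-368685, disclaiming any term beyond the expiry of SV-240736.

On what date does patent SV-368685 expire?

Natural term of SV-368685:
  Base: filing + 21 years → 30 December 2014.
  Processing Delay Credit: +397 days → 31 January 2016.
Expiry of referenced patent SV-240736:
  Base: filing + 21 years → 19 December 2013.
  Processing Delay Credit: +874 days → 11 May 2016.
Terminal disclaimer: SV-368685 expires on the earlier of 31 January 2016 and 11 May 2016.

2016-01-31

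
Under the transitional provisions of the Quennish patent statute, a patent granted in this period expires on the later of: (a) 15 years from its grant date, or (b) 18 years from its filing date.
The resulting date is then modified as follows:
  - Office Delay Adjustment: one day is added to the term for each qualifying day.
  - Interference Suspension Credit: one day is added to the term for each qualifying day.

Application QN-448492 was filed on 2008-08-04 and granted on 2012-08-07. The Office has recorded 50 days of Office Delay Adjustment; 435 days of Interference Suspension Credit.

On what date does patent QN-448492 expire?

2028-12-04

(a) grant + 15 years → 7 August 2027.
(b) filing + 18 years → 4 August 2026.
Later of the two: 7 August 2027.
Office Delay Adjustment: +50 days → 26 September 2027.
Interference Suspension Credit: +435 days → 4 December 2028.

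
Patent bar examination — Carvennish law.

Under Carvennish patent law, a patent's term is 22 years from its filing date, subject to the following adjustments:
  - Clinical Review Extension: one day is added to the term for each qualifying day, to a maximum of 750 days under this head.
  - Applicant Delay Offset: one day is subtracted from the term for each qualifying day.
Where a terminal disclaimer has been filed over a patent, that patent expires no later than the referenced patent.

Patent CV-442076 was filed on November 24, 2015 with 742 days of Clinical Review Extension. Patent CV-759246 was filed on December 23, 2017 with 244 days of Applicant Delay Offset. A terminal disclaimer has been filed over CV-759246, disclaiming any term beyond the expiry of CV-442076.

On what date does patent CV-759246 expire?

Natural term of CV-759246:
  Base: filing + 22 years → 23 December 2039.
  Applicant Delay Offset: −244 days → 23 April 2039.
Expiry of referenced patent CV-442076:
  Base: filing + 22 years → 24 November 2037.
  Clinical Review Extension: 742 days (within the 750-day cap) → +742 days → 6 December 2039.
Terminal disclaimer: CV-759246 expires on the earlier of 23 April 2039 and 6 December 2039.

2039-04-23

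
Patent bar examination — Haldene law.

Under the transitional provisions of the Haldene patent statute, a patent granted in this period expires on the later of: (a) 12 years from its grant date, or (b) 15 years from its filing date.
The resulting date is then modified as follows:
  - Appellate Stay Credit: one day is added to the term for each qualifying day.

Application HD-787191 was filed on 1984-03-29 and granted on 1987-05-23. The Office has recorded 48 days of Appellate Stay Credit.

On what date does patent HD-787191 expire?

(a) grant + 12 years → 23 May 1999.
(b) filing + 15 years → 29 March 1999.
Later of the two: 23 May 1999.
Appellate Stay Credit: +48 days → 10 July 1999.

1999-07-10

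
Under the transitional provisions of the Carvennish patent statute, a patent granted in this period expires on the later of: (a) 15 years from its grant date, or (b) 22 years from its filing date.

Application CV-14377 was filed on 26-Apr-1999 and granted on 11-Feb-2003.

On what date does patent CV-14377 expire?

April 26, 2021

(a) grant + 15 years → 11 February 2018.
(b) filing + 22 years → 26 April 2021.
Later of the two: 26 April 2021.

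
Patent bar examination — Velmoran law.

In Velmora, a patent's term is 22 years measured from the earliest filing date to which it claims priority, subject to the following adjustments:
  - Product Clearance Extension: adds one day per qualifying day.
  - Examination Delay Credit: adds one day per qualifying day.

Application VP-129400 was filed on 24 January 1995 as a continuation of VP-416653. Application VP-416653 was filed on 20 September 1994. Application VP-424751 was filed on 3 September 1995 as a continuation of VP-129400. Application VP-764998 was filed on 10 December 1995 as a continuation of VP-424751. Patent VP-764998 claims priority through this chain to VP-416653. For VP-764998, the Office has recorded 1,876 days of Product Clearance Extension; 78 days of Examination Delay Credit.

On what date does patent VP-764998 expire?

2022-01-26

Earliest priority filing: 20 September 1994.
Base term: 20 September 1994 + 22 years → 20 September 2016.
Product Clearance Extension: +1876 days → 9 November 2021.
Examination Delay Credit: +78 days → 26 January 2022.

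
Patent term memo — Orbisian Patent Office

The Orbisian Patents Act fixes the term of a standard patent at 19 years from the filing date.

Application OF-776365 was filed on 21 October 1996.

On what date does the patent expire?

October 21, 2015

Filing date + 19 years → 21 October 2015.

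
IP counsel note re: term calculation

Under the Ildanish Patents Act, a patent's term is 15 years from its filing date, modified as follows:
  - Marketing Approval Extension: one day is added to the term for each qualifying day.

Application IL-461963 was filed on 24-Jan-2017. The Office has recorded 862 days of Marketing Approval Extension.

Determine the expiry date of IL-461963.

June 4, 2034

Base term: filing date + 15 years → 24 January 2032.
Marketing Approval Extension: +862 days → 4 June 2034.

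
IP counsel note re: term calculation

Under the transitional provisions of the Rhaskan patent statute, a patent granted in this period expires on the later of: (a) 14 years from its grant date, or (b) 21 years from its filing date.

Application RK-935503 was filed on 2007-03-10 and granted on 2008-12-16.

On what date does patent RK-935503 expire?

(a) grant + 14 years → 16 December 2022.
(b) filing + 21 years → 10 March 2028.
Later of the two: 10 March 2028.

2028-03-10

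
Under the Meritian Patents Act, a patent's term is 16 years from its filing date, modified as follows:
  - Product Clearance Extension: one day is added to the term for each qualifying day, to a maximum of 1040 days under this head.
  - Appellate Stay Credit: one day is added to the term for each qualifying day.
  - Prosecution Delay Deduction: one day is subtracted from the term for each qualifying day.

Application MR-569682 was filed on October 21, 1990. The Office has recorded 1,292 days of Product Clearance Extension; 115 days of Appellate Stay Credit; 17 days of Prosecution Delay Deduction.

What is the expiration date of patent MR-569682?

2009-12-02

Base term: filing date + 16 years → 21 October 2006.
Product Clearance Extension: 1292 days claimed exceeds the 1040-day cap, so +1040 days → 26 August 2009.
Appellate Stay Credit: +115 days → 19 December 2009.
Prosecution Delay Deduction: −17 days → 2 December 2009.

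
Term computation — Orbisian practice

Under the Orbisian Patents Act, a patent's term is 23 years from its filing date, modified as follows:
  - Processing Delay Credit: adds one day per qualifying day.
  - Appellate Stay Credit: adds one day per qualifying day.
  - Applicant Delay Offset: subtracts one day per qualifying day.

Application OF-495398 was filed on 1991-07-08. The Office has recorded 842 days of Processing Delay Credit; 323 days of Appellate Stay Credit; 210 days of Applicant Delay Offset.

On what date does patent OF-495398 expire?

Base term: filing date + 23 years → 8 July 2014.
Processing Delay Credit: +842 days → 27 October 2016.
Appellate Stay Credit: +323 days → 15 September 2017.
Applicant Delay Offset: −210 days → 17 February 2017.

2017-02-17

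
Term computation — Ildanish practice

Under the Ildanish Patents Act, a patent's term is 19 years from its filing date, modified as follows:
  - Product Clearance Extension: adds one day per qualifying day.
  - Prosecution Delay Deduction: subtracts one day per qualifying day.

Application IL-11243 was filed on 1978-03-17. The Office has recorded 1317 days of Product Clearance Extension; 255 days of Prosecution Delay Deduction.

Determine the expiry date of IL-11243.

February 12, 2000

Base term: filing date + 19 years → 17 March 1997.
Product Clearance Extension: +1317 days → 24 October 2000.
Prosecution Delay Deduction: −255 days → 12 February 2000.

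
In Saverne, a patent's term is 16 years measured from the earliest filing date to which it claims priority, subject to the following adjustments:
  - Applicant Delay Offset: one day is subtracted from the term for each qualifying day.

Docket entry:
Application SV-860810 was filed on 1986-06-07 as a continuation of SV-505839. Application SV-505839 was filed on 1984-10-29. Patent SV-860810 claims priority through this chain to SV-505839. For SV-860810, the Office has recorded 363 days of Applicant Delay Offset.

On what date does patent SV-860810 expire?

Earliest priority filing: 29 October 1984.
Base term: 29 October 1984 + 16 years → 29 October 2000.
Applicant Delay Offset: −363 days → 1 November 1999.

1999-11-01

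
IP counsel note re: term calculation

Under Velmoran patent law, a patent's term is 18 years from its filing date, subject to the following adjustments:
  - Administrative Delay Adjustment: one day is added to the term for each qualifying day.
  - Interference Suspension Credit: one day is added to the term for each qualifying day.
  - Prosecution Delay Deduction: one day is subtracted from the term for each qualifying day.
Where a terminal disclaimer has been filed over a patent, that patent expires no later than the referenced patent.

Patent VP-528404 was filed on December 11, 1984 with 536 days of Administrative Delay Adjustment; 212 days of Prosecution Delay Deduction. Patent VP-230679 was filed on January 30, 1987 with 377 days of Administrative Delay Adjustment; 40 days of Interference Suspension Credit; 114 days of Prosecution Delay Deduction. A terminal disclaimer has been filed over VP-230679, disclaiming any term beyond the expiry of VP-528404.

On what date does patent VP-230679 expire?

October 31, 2003

Natural term of VP-230679:
  Base: filing + 18 years → 30 January 2005.
  Administrative Delay Adjustment: +377 days → 11 February 2006.
  Interference Suspension Credit: +40 days → 23 March 2006.
  Prosecution Delay Deduction: −114 days → 29 November 2005.
Expiry of referenced patent VP-528404:
  Base: filing + 18 years → 11 December 2002.
  Administrative Delay Adjustment: +536 days → 30 May 2004.
  Prosecution Delay Deduction: −212 days → 31 October 2003.
Terminal disclaimer: VP-230679 expires on the earlier of 29 November 2005 and 31 October 2003.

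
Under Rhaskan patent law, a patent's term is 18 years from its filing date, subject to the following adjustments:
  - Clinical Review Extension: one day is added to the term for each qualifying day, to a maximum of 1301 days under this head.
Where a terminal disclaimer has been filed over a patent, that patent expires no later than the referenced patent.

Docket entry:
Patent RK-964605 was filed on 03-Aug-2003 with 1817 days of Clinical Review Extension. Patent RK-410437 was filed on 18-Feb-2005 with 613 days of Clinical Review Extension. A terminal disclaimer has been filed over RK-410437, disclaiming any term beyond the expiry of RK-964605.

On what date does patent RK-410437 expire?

October 23, 2024

Natural term of RK-410437:
  Base: filing + 18 years → 18 February 2023.
  Clinical Review Extension: 613 days (within the 1301-day cap) → +613 days → 23 October 2024.
Expiry of referenced patent RK-964605:
  Base: filing + 18 years → 3 August 2021.
  Clinical Review Extension: 1817 days claimed exceeds the 1301-day cap, so +1301 days → 24 February 2025.
Terminal disclaimer: RK-410437 expires on the earlier of 23 October 2024 and 24 February 2025.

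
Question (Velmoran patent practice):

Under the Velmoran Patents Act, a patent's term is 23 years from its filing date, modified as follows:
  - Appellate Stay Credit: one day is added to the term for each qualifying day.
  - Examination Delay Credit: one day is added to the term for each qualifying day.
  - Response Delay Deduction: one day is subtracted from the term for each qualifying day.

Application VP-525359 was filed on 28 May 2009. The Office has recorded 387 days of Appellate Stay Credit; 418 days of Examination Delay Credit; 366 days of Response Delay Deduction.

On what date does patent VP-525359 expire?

2033-08-10

Base term: filing date + 23 years → 28 May 2032.
Appellate Stay Credit: +387 days → 19 June 2033.
Examination Delay Credit: +418 days → 11 August 2034.
Response Delay Deduction: −366 days → 10 August 2033.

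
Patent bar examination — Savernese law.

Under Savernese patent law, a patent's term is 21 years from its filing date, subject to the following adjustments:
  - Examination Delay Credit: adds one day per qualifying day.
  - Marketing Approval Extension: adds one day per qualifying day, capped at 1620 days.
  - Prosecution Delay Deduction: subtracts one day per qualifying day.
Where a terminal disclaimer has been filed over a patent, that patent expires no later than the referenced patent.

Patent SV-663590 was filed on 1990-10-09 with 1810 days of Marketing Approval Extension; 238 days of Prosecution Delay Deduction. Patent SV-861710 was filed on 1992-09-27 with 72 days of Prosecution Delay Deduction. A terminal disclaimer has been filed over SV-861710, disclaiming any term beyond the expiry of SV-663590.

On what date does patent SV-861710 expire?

Natural term of SV-861710:
  Base: filing + 21 years → 27 September 2013.
  Prosecution Delay Deduction: −72 days → 17 July 2013.
Expiry of referenced patent SV-663590:
  Base: filing + 21 years → 9 October 2011.
  Marketing Approval Extension: 1810 days claimed exceeds the 1620-day cap, so +1620 days → 16 March 2016.
  Prosecution Delay Deduction: −238 days → 22 July 2015.
Terminal disclaimer: SV-861710 expires on the earlier of 17 July 2013 and 22 July 2015.

2013-07-17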